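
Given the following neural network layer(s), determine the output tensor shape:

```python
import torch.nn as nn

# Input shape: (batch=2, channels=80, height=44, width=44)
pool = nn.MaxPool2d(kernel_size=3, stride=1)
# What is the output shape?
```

Input: (2, 80, 44, 44) -> Output: (2, 80, 42, 42)

Answer: (2, 80, 42, 42)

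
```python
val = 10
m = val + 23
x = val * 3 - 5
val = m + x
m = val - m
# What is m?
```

Trace:
`val = 10` → val = 10
`m = val + 23` → m = 33
`x = val * 3 - 5` → x = 25
`val = m + x` → val = 58
`m = val - m` → m = 25
So m = 25

Answer: 25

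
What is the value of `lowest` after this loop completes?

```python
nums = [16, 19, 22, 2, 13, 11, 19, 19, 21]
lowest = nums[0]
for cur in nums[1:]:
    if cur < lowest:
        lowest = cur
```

Minimum of [16, 19, 22, 2, 13, 11, 19, 19, 21]
`lowest` takes the values: 16 → 2

Answer: 2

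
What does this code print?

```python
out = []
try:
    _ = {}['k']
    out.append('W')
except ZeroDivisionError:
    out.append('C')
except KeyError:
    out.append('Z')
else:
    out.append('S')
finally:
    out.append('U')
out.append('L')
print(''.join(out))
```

Execution trace: 'Z' (except KeyError) → 'U' (finally) → 'L' (after the try/except). Output: ZUL

Answer: ZUL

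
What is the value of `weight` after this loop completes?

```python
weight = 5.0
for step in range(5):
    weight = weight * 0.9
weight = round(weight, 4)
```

Exponential decay: 5.0 * 0.9^5
`weight` takes the values: 5.0 → 4.5 → 4.05 → 3.645 → 3.2805 → 2.95245 → 2.9525

Answer: 2.9525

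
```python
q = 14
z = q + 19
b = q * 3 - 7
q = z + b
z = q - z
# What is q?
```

Trace:
`q = 14` → q = 14
`z = q + 19` → z = 33
`b = q * 3 - 7` → b = 35
`q = z + b` → q = 68
`z = q - z` → z = 35
So q = 68

Answer: 68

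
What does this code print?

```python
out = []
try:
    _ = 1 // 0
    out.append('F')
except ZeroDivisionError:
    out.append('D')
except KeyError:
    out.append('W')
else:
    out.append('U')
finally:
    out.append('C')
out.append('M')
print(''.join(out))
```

Execution trace: 'D' (except ZeroDivisionError) → 'C' (finally) → 'M' (after the try/except). Output: DCM

Answer: DCM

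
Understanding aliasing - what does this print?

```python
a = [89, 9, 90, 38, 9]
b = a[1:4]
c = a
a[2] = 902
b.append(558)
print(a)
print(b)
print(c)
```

Key concept: slice vs alias.
Step by step:
`a = [89, 9, 90, 38, 9]` → a = [89, 9, 90, 38, 9]
`b = a[1:4]` → b = [9, 90, 38]
`c = a` → c = [89, 9, 90, 38, 9] (same object as a)
`a[2] = 902` → a = [89, 9, 902, 38, 9] (same object as c); c = [89, 9, 902, 38, 9] (same object as a)
`b.append(558)` → b = [9, 90, 38, 558]
`print(a)` → prints [89, 9, 902, 38, 9]
`print(b)` → prints [9, 90, 38, 558]
`print(c)` → prints [89, 9, 902, 38, 9]

Answer:
[89, 9, 902, 38, 9]
[9, 90, 38, 558]
[89, 9, 902, 38, 9]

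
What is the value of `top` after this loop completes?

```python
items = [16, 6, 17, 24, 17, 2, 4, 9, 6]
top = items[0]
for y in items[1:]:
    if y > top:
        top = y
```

Maximum of [16, 6, 17, 24, 17, 2, 4, 9, 6]
`top` takes the values: 16 → 17 → 24

Answer: 24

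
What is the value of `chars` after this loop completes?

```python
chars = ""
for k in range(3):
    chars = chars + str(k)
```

Concatenate digits 0 to 2
`chars` takes the values: "" → "0" → "01" → "012"

Answer: "012"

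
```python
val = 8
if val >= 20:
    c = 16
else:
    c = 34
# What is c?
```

Trace:
`val = 8` → val = 8
`if val >= 20: ...` → val >= 20 is False, take else branch → c = 34
So c = 34

Answer: 34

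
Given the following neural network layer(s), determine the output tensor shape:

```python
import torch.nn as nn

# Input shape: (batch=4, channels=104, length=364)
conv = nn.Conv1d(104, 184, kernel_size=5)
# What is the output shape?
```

Input: (4, 104, 364) -> Output: (4, 184, 360)

Answer: (4, 184, 360)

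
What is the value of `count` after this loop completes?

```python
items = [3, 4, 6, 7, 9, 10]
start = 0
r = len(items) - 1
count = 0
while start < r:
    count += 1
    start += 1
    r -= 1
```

Iterations until pointers meet (list length 6)
`count` takes the values: 0 → 1 → 2 → 3

Answer: 3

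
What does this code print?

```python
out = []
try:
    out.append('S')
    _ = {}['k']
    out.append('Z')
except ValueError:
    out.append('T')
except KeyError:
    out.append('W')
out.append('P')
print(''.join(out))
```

Execution trace: 'S' (try body) → 'W' (except KeyError) → 'P' (after the try/except). Output: SWP

Answer: SWP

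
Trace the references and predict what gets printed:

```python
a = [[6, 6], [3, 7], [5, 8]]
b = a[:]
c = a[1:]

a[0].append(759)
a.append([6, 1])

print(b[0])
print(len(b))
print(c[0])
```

Key concept: slice with nested mutation.
Step by step:
`a = [[6, 6], [3, 7], [5, 8]]` → a = [[6, 6], [3, 7], [5, 8]]
`b = a[:]` → b = [[6, 6], [3, 7], [5, 8]]
`c = a[1:]` → c = [[3, 7], [5, 8]]
`a[0].append(759)` → a = [[6, 6, 759], [3, 7], [5, 8]]; b = [[6, 6, 759], [3, 7], [5, 8]]
`a.append([6, 1])` → a = [[6, 6, 759], [3, 7], [5, 8], [6, 1]]
`print(b[0])` → prints [6, 6, 759]
`print(len(b))` → prints 3
`print(c[0])` → prints [3, 7]

Answer:
[6, 6, 759]
3
[3, 7]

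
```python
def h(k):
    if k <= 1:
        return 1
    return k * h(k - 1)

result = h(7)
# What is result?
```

h(7) = 7 * 6 * 5 * 4 * 3 * 2 * 1 = 5040

Answer: 5040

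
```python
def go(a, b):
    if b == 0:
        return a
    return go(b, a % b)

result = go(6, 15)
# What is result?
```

go(6, 15) -> go(15, 6) -> go(6, 3) -> go(3, 0) -> 3

Answer: 3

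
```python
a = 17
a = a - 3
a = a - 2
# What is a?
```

Trace:
`a = 17` → a = 17
`a = a - 3` → a = 14
`a = a - 2` → a = 12
So a = 12

Answer: 12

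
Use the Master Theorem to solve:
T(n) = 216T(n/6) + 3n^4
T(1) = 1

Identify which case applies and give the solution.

a=216, b=6, f(n)=3n^4. log_6(216) = 3. Since c=4 > 3 and the regularity condition holds (216(n/6)^4 = (216/6^4)n^4 with 216/6^4 < 1), Case 3 applies: T(n) = Θ(f(n)) = O(n^4).

Answer: O(n^4) - Case 3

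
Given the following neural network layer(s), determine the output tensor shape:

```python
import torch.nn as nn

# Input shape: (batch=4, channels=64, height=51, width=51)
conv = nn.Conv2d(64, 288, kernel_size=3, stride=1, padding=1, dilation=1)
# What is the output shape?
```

Input: (4, 64, 51, 51) -> Output: (4, 288, 51, 51)

Answer: (4, 288, 51, 51)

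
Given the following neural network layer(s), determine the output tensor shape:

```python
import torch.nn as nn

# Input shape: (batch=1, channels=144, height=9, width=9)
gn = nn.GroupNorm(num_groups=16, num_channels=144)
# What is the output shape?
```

Input: (1, 144, 9, 9) -> Output: (1, 144, 9, 9)

Answer: (1, 144, 9, 9)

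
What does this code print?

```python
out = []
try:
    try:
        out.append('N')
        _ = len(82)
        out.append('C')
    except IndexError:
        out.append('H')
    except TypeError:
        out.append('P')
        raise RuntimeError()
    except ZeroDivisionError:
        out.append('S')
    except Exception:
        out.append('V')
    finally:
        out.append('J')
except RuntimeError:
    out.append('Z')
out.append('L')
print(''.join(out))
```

Execution trace: 'N' (try body) → 'P' (except TypeError) → 'J' (finally) → 'Z' (outer except RuntimeError) → 'L' (after the try/except). Output: NPJZL

Answer: NPJZL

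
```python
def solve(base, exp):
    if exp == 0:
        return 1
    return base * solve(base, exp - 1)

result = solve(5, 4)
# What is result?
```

solve(5, 4) = 5 * 5 * 5 * 5 = 625

Answer: 625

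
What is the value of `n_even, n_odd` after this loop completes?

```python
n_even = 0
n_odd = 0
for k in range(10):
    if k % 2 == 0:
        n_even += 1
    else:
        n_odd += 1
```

Count evens and odds in range(10)
`n_even, n_odd` takes the values: (0, 0) → (1, 0) → (1, 1) → (2, 1) → (2, 2) → (3, 2) → (3, 3) → (4, 3) → (4, 4) → (5, 4) → (5, 5)

Answer: 5, 5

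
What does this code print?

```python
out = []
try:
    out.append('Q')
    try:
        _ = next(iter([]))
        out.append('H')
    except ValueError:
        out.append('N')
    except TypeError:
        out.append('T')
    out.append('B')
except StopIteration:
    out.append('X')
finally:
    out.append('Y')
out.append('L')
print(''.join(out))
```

Execution trace: 'Q' (try body) → 'X' (except StopIteration) → 'Y' (finally) → 'L' (after the try/except). Output: QXYL

Answer: QXYL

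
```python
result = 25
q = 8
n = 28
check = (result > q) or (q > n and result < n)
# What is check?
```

Trace:
`result = 25` → result = 25
`q = 8` → q = 8
`n = 28` → n = 28
`check = (result > q) or (q > n and result < n)` → check = True
So check = True

Answer: True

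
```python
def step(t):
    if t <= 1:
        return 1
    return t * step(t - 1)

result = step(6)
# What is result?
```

step(6) = 6 * 5 * 4 * 3 * 2 * 1 = 720

Answer: 720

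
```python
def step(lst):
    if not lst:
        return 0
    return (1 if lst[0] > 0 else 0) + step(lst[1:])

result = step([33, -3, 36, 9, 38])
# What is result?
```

Count of positive elements in [33, -3, 36, 9, 38] = 4

Answer: 4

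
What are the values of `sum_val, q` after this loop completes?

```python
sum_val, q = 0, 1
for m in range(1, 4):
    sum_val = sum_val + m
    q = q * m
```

Sum and factorial of 1 to 3
`sum_val, q` takes the values: (0, 1) → (1, 1) → (3, 1) → (3, 2) → (6, 2) → (6, 6)

Answer: 6, 6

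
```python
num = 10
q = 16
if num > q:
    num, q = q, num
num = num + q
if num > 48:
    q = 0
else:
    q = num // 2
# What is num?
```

Trace:
`num = 10` → num = 10
`q = 16` → q = 16
`if num > q: ...` → num > q is False → no variable changes
`num = num + q` → num = 26
`if num > 48: ...` → num > 48 is False, take else branch → q = 13
So num = 26

Answer: 26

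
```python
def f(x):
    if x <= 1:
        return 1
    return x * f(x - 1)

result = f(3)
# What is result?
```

f(3) = 3 * 2 * 1 = 6

Answer: 6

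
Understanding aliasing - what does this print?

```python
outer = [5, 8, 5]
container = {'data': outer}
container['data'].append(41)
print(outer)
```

Key concept: dict holds reference to list.
Step by step:
`outer = [5, 8, 5]` → outer = [5, 8, 5]
`container = {'data': outer}` → container = {'data': [5, 8, 5]}
`container['data'].append(41)` → outer = [5, 8, 5, 41]; container = {'data': [5, 8, 5, 41]}
`print(outer)` → prints [5, 8, 5, 41]

Answer: [5, 8, 5, 41]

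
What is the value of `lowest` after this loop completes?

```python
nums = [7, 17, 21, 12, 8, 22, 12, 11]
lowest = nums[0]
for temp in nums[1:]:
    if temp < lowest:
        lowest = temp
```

Minimum of [7, 17, 21, 12, 8, 22, 12, 11]
`lowest` takes the values: 7

Answer: 7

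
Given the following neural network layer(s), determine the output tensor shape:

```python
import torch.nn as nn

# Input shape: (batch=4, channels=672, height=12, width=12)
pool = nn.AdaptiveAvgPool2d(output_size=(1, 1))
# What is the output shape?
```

Input: (4, 672, 12, 12) -> Output: (4, 672, 1, 1)

Answer: (4, 672, 1, 1)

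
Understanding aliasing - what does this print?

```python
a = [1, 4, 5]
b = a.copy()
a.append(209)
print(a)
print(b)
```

Key concept: list.copy() creates independent copy.
Step by step:
`a = [1, 4, 5]` → a = [1, 4, 5]
`b = a.copy()` → b = [1, 4, 5]
`a.append(209)` → a = [1, 4, 5, 209]
`print(a)` → prints [1, 4, 5, 209]
`print(b)` → prints [1, 4, 5]

Answer:
[1, 4, 5, 209]
[1, 4, 5]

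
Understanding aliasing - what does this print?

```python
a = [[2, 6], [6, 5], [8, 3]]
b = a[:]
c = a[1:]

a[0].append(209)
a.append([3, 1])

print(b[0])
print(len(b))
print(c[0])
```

Key concept: slice with nested mutation.
Step by step:
`a = [[2, 6], [6, 5], [8, 3]]` → a = [[2, 6], [6, 5], [8, 3]]
`b = a[:]` → b = [[2, 6], [6, 5], [8, 3]]
`c = a[1:]` → c = [[6, 5], [8, 3]]
`a[0].append(209)` → a = [[2, 6, 209], [6, 5], [8, 3]]; b = [[2, 6, 209], [6, 5], [8, 3]]
`a.append([3, 1])` → a = [[2, 6, 209], [6, 5], [8, 3], [3, 1]]
`print(b[0])` → prints [2, 6, 209]
`print(len(b))` → prints 3
`print(c[0])` → prints [6, 5]

Answer:
[2, 6, 209]
3
[6, 5]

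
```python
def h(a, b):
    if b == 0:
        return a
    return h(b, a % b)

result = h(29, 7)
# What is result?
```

h(29, 7) -> h(7, 1) -> h(1, 0) -> 1

Answer: 1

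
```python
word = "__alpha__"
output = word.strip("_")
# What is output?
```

Trace:
`word = "__alpha__"` → word = '__alpha__'
`output = word.strip("_")` → output = 'alpha'
So output = 'alpha'

Answer: 'alpha'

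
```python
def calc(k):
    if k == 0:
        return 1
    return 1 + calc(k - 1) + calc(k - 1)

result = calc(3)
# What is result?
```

calc(k) = 1 + 2·calc(k-1), calc(0)=1. Closed form: (1+1)·2^3 - 1 = 15.

Answer: 15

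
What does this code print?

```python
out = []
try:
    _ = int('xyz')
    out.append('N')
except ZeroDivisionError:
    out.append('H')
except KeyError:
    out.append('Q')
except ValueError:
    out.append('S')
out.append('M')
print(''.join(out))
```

Execution trace: 'S' (except ValueError) → 'M' (after the try/except). Output: SM

Answer: SM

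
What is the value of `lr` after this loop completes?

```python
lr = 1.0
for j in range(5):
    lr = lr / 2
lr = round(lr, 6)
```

Halving LR 5 times: 1 / 2^5
`lr` takes the values: 1.0 → 0.5 → 0.25 → 0.125 → 0.0625 → 0.03125

Answer: 0.03125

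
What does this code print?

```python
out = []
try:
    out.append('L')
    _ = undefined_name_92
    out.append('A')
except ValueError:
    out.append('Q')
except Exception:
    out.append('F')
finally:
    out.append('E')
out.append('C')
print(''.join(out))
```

Execution trace: 'L' (try body) → 'F' (except Exception) → 'E' (finally) → 'C' (after the try/except). Output: LFEC

Answer: LFEC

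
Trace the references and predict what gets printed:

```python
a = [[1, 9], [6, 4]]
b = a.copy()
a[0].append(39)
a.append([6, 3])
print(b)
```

Key concept: shallow copy with nested lists.
Step by step:
`a = [[1, 9], [6, 4]]` → a = [[1, 9], [6, 4]]
`b = a.copy()` → b = [[1, 9], [6, 4]]
`a[0].append(39)` → a = [[1, 9, 39], [6, 4]]; b = [[1, 9, 39], [6, 4]]
`a.append([6, 3])` → a = [[1, 9, 39], [6, 4], [6, 3]]
`print(b)` → prints [[1, 9, 39], [6, 4]]

Answer: [[1, 9, 39], [6, 4]]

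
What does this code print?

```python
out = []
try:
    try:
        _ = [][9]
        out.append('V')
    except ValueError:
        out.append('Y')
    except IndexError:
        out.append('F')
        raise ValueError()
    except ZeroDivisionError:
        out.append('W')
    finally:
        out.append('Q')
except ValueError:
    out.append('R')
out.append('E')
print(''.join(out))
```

Execution trace: 'F' (inner except IndexError) → 'Q' (inner finally) → 'R' (outer except ValueError) → 'E' (after the try/except). Output: FQRE

Answer: FQRE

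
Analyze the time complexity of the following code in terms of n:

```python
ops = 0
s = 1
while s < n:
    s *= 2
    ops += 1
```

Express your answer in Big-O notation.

Each loop level contributes: log n. Multiplying the contributions gives O(log n).

Answer: O(log n)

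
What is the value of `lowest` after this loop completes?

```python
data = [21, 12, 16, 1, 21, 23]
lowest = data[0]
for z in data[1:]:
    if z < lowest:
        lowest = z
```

Minimum of [21, 12, 16, 1, 21, 23]
`lowest` takes the values: 21 → 12 → 1

Answer: 1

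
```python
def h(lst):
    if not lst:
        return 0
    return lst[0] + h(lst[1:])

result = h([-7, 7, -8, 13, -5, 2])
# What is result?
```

(-7) + 7 + (-8) + 13 + (-5) + 2 + 0 = 2

Answer: 2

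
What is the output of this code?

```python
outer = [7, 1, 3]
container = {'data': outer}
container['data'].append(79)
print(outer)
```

Key concept: dict holds reference to list.
Step by step:
`outer = [7, 1, 3]` → outer = [7, 1, 3]
`container = {'data': outer}` → container = {'data': [7, 1, 3]}
`container['data'].append(79)` → outer = [7, 1, 3, 79]; container = {'data': [7, 1, 3, 79]}
`print(outer)` → prints [7, 1, 3, 79]

Answer: [7, 1, 3, 79]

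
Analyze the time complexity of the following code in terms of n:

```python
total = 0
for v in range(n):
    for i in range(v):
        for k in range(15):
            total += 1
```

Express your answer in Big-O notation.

Each loop level contributes: n × n × 1. Multiplying the contributions gives O(n^2).

Answer: O(n^2)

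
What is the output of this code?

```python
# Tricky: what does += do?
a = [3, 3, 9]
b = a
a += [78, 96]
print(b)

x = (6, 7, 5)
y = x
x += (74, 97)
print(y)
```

Key concept: += behavior differs for mutable vs immutable.
Step by step:
`a = [3, 3, 9]` → a = [3, 3, 9]
`b = a` → b = [3, 3, 9] (same object as a)
`a += [78, 96]` → a = [3, 3, 9, 78, 96] (same object as b); b = [3, 3, 9, 78, 96] (same object as a)
`print(b)` → prints [3, 3, 9, 78, 96]
`x = (6, 7, 5)` → x = (6, 7, 5)
`y = x` → y = (6, 7, 5)
`x += (74, 97)` → x = (6, 7, 5, 74, 97)
`print(y)` → prints (6, 7, 5)

Answer:
[3, 3, 9, 78, 96]
(6, 7, 5)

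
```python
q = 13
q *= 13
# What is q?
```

Trace:
`q = 13` → q = 13
`q *= 13` → q = 169
So q = 169

Answer: 169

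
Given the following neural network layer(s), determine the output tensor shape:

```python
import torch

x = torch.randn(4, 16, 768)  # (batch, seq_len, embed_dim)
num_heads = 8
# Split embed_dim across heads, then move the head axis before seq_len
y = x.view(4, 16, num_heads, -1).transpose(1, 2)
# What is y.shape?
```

Input: (4, 16, 768) -> head_dim = 768 // 8 = 96; after view: (4, 16, 8, 96) -> after transpose(1, 2): (4, 8, 16, 96) -> Output: (4, 8, 16, 96)

Answer: (4, 8, 16, 96)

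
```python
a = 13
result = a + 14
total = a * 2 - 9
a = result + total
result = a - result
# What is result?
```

Trace:
`a = 13` → a = 13
`result = a + 14` → result = 27
`total = a * 2 - 9` → total = 17
`a = result + total` → a = 44
`result = a - result` → result = 17
So result = 17

Answer: 17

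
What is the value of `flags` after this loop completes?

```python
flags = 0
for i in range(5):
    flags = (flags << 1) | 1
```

Build 5 consecutive 1-bits: 0b11111
`flags` takes the values: 0 → 1 → 3 → 7 → 15 → 31

Answer: 31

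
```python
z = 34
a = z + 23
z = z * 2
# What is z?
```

Trace:
`z = 34` → z = 34
`a = z + 23` → a = 57
`z = z * 2` → z = 68
So z = 68

Answer: 68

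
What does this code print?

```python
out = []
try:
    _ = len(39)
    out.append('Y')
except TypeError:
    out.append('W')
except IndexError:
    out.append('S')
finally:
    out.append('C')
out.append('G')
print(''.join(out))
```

Execution trace: 'W' (except TypeError) → 'C' (finally) → 'G' (after the try/except). Output: WCG

Answer: WCG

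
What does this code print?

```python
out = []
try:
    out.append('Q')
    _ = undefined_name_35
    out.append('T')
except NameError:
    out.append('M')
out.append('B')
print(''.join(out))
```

Execution trace: 'Q' (try body) → 'M' (except NameError) → 'B' (after the try/except). Output: QMB

Answer: QMB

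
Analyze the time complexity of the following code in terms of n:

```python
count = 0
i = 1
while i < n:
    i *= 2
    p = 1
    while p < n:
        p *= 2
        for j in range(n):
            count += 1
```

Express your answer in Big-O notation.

Each loop level contributes: log n × log n × n. Multiplying the contributions gives O(n log² n).

Answer: O(n log² n)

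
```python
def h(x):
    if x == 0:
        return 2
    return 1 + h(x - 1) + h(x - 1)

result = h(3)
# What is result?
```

h(x) = 1 + 2·h(x-1), h(0)=2. Closed form: (2+1)·2^3 - 1 = 23.

Answer: 23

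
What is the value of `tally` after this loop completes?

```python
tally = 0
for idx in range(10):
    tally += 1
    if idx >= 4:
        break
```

Loop breaks when idx reaches 4, tally is 5
`tally` takes the values: 0 → 1 → 2 → 3 → 4 → 5

Answer: 5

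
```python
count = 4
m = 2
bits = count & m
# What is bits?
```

Trace:
`count = 4` → count = 4
`m = 2` → m = 2
`bits = count & m` → bits = 0
So bits = 0

Answer: 0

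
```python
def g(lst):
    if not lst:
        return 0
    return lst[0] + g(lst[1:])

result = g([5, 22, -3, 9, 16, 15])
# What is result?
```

5 + 22 + (-3) + 9 + 16 + 15 + 0 = 64

Answer: 64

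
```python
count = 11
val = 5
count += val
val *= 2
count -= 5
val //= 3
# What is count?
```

Trace:
`count = 11` → count = 11
`val = 5` → val = 5
`count += val` → count = 16
`val *= 2` → val = 10
`count -= 5` → count = 11
`val //= 3` → val = 3
So count = 11

Answer: 11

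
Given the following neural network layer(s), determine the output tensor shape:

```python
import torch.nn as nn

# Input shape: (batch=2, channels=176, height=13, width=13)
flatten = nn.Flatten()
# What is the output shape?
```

Input: (2, 176, 13, 13) -> Output: (2, 29744)

Answer: (2, 29744)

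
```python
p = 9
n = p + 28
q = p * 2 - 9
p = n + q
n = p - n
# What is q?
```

Trace:
`p = 9` → p = 9
`n = p + 28` → n = 37
`q = p * 2 - 9` → q = 9
`p = n + q` → p = 46
`n = p - n` → n = 9
So q = 9

Answer: 9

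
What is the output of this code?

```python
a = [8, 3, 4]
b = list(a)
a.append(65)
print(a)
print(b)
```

Key concept: list() constructor creates copy.
Step by step:
`a = [8, 3, 4]` → a = [8, 3, 4]
`b = list(a)` → b = [8, 3, 4]
`a.append(65)` → a = [8, 3, 4, 65]
`print(a)` → prints [8, 3, 4, 65]
`print(b)` → prints [8, 3, 4]

Answer:
[8, 3, 4, 65]
[8, 3, 4]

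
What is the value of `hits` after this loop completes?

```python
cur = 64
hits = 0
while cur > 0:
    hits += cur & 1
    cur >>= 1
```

Count set bits in 64 (binary: 0b1000000)
`hits` takes the values: 0 → 1

Answer: 1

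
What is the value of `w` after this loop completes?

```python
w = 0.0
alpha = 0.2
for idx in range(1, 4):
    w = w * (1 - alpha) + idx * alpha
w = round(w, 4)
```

Moving average with lr=0.2
`w` takes the values: 0.0 → 0.2 → 0.56 → 1.048

Answer: 1.048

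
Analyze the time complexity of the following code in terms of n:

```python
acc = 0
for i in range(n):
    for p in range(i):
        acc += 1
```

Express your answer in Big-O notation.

Each loop level contributes: n × n. Multiplying the contributions gives O(n^2).

Answer: O(n^2)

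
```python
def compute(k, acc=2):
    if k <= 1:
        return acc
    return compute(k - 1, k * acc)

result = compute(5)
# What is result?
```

Accumulator trace (n, acc): (5, 2) -> (4, 10) -> (3, 40) -> (2, 120) -> (1, 240) -> return 240

Answer: 240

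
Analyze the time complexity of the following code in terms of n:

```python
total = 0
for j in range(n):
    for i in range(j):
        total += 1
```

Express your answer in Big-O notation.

Each loop level contributes: n × n. Multiplying the contributions gives O(n^2).

Answer: O(n^2)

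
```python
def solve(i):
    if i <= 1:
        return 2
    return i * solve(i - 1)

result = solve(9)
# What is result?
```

solve(9) = 9 * 8 * 7 * 6 * 5 * 4 * 3 * 2 * 2 = 725760

Answer: 725760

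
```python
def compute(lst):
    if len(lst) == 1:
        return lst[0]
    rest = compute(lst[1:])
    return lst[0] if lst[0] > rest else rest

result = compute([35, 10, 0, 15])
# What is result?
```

Recursive max over [35, 10, 0, 15] = 35

Answer: 35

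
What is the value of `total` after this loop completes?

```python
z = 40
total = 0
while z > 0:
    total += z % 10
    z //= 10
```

Sum digits of 40
`total` takes the values: 0 → 4

Answer: 4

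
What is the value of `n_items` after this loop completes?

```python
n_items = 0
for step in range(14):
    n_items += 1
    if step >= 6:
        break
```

Loop breaks when step reaches 6, n_items is 7
`n_items` takes the values: 0 → 1 → 2 → 3 → 4 → 5 → 6 → 7

Answer: 7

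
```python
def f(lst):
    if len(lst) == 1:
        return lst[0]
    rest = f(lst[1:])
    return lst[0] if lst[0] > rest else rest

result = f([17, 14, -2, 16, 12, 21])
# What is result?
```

Recursive max over [17, 14, -2, 16, 12, 21] = 21

Answer: 21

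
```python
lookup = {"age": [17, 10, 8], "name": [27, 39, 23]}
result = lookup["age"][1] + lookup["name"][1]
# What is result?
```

Trace:
`lookup = {"age": [17, 10, 8], "name": [27, 39, 23]}` → lookup = {'age': [17, 10, 8], 'name': [27, 39, 23]}
`result = lookup["age"][1] + lookup["name"][1]` → result = 49
So result = 49

Answer: 49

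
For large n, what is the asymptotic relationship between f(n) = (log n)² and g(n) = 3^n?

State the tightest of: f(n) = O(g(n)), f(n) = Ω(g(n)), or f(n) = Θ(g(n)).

(log n)² vs 3^n: f(n) = O(g(n)) but not Ω(g(n)) — 3^n grows strictly faster than (log n)².

Answer: f(n) = O(g(n)) but not Ω(g(n)) — 3^n grows strictly faster than (log n)².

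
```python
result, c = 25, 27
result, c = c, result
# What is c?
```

Trace:
`result, c = 25, 27` → result = 25; c = 27
`result, c = c, result` → result = 27; c = 25
So c = 25

Answer: 25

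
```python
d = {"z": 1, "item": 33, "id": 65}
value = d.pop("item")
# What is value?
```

Trace:
`d = {"z": 1, "item": 33, "id": 65}` → d = {'z': 1, 'item': 33, 'id': 65}
`value = d.pop("item")` → d = {'z': 1, 'id': 65}; value = 33
So value = 33

Answer: 33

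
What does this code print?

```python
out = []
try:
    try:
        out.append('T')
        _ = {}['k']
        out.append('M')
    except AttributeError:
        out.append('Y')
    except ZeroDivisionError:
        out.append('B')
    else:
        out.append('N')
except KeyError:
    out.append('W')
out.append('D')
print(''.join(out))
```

Execution trace: 'T' (try body) → 'W' (outer except KeyError) → 'D' (after the try/except). Output: TWD

Answer: TWD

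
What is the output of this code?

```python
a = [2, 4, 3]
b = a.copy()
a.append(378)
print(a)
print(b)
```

Key concept: list.copy() creates independent copy.
Step by step:
`a = [2, 4, 3]` → a = [2, 4, 3]
`b = a.copy()` → b = [2, 4, 3]
`a.append(378)` → a = [2, 4, 3, 378]
`print(a)` → prints [2, 4, 3, 378]
`print(b)` → prints [2, 4, 3]

Answer:
[2, 4, 3, 378]
[2, 4, 3]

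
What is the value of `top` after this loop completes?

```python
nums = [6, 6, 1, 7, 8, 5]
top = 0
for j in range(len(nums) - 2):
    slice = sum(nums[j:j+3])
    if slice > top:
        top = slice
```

Max sum of 3-element window in [6, 6, 1, 7, 8, 5]
`top` takes the values: 0 → 13 → 14 → 16 → 20

Answer: 20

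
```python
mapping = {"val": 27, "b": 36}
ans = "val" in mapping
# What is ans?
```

Trace:
`mapping = {"val": 27, "b": 36}` → mapping = {'val': 27, 'b': 36}
`ans = "val" in mapping` → ans = True
So ans = True

Answer: True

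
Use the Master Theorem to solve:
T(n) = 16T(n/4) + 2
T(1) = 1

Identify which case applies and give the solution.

a=16, b=4, f(n)=2. log_4(16) = 2. Since c=0 < 2, Case 1 applies: T(n) = Θ(n^log_b(a)) = O(n^2).

Answer: O(n^2) - Case 1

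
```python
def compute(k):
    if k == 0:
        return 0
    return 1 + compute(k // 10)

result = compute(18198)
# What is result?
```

Count of digits of 18198: 5

Answer: 5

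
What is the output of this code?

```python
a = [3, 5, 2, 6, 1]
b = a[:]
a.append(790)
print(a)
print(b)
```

Key concept: slice [:] creates copy.
Step by step:
`a = [3, 5, 2, 6, 1]` → a = [3, 5, 2, 6, 1]
`b = a[:]` → b = [3, 5, 2, 6, 1]
`a.append(790)` → a = [3, 5, 2, 6, 1, 790]
`print(a)` → prints [3, 5, 2, 6, 1, 790]
`print(b)` → prints [3, 5, 2, 6, 1]

Answer:
[3, 5, 2, 6, 1, 790]
[3, 5, 2, 6, 1]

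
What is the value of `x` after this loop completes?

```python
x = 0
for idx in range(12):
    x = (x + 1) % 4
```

Increment mod 4, 12 times = 0
`x` takes the values: 0 → 1 → 2 → 3 → 0 → 1 → 2 → 3 → 0 → 1 → 2 → 3 → 0

Answer: 0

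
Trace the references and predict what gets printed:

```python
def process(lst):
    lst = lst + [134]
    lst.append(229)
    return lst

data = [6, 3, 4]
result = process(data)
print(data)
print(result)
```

Key concept: rebinding parameter vs mutation.
Step by step:
`data = [6, 3, 4]` → data = [6, 3, 4]
`result = process(data)` → result = [6, 3, 4, 134, 229]
`print(data)` → prints [6, 3, 4]
`print(result)` → prints [6, 3, 4, 134, 229]

Answer:
[6, 3, 4]
[6, 3, 4, 134, 229]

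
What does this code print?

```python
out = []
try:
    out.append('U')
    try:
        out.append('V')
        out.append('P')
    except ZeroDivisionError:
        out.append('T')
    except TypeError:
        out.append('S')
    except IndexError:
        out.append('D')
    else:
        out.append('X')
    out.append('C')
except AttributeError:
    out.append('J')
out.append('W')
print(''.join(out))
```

Execution trace: 'U' (try body) → 'V' (inner try body) → 'P' (inner try body, no exception) → 'X' (inner else) → 'C' (try body, no exception) → 'W' (after the try/except). Output: UVPXCW

Answer: UVPXCW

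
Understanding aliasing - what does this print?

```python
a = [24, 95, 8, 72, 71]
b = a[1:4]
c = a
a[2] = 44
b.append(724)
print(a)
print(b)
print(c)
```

Key concept: slice vs alias.
Step by step:
`a = [24, 95, 8, 72, 71]` → a = [24, 95, 8, 72, 71]
`b = a[1:4]` → b = [95, 8, 72]
`c = a` → c = [24, 95, 8, 72, 71] (same object as a)
`a[2] = 44` → a = [24, 95, 44, 72, 71] (same object as c); c = [24, 95, 44, 72, 71] (same object as a)
`b.append(724)` → b = [95, 8, 72, 724]
`print(a)` → prints [24, 95, 44, 72, 71]
`print(b)` → prints [95, 8, 72, 724]
`print(c)` → prints [24, 95, 44, 72, 71]

Answer:
[24, 95, 44, 72, 71]
[95, 8, 72, 724]
[24, 95, 44, 72, 71]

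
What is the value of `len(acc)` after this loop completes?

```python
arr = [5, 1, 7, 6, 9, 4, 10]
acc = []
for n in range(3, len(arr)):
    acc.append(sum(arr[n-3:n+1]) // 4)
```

Number of 4-element averages
`acc` takes the values: [] → [4] → [4, 5] → [4, 5, 6] → [4, 5, 6, 7]
So `len(acc)` = 4

Answer: 4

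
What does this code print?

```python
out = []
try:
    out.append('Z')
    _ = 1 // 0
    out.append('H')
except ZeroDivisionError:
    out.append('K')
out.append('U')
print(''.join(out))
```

Execution trace: 'Z' (try body) → 'K' (except ZeroDivisionError) → 'U' (after the try/except). Output: ZKU

Answer: ZKU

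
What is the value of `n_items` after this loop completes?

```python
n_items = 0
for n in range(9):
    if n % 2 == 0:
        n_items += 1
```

Count numbers divisible by 2 in range(9)
`n_items` takes the values: 0 → 1 → 2 → 3 → 4 → 5

Answer: 5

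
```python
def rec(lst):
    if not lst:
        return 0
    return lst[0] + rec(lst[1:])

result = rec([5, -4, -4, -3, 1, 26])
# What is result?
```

5 + (-4) + (-4) + (-3) + 1 + 26 + 0 = 21

Answer: 21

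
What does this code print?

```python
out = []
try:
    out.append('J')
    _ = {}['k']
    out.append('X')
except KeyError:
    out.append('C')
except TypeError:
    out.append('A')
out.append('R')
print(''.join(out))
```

Execution trace: 'J' (try body) → 'C' (except KeyError) → 'R' (after the try/except). Output: JCR

Answer: JCR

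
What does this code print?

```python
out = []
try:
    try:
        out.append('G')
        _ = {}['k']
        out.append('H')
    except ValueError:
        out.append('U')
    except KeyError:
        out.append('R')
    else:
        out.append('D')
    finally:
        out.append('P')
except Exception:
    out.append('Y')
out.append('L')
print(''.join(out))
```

Execution trace: 'G' (inner try body) → 'R' (inner except KeyError) → 'P' (inner finally) → 'L' (after the try/except). Output: GRPL

Answer: GRPL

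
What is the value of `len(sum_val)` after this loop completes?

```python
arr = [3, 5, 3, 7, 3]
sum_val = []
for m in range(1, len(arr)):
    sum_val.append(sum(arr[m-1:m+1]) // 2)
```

Number of 2-element averages
`sum_val` takes the values: [] → [4] → [4, 4] → [4, 4, 5] → [4, 4, 5, 5]
So `len(sum_val)` = 4

Answer: 4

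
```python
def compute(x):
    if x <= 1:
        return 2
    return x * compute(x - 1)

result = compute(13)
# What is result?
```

compute(13) = 13 * 12 * 11 * 10 * 9 * 8 * 7 * 6 * 5 * 4 * 3 * 2 * 2 = 12454041600

Answer: 12454041600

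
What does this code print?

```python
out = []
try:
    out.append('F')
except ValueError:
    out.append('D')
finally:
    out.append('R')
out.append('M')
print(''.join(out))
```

Execution trace: 'F' (try body, no exception) → 'R' (finally) → 'M' (after the try/except). Output: FRM

Answer: FRM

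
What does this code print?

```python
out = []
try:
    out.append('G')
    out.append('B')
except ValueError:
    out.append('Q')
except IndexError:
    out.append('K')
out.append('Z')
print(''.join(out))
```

Execution trace: 'G' (try body) → 'B' (try body, no exception) → 'Z' (after the try/except). Output: GBZ

Answer: GBZ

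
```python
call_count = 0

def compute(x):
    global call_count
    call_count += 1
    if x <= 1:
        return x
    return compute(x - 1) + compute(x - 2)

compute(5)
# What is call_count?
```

Calls(x) = 1 + Calls(x-1) + Calls(x-2); Calls(0)=Calls(1)=1. For x=5 this gives 15.

Answer: 15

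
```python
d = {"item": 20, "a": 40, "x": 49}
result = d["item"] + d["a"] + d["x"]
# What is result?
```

Trace:
`d = {"item": 20, "a": 40, "x": 49}` → d = {'item': 20, 'a': 40, 'x': 49}
`result = d["item"] + d["a"] + d["x"]` → result = 109
So result = 109

Answer: 109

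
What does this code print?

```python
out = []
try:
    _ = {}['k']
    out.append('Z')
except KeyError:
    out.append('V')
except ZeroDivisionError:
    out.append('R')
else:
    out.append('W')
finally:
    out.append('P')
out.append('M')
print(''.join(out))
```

Execution trace: 'V' (except KeyError) → 'P' (finally) → 'M' (after the try/except). Output: VPM

Answer: VPM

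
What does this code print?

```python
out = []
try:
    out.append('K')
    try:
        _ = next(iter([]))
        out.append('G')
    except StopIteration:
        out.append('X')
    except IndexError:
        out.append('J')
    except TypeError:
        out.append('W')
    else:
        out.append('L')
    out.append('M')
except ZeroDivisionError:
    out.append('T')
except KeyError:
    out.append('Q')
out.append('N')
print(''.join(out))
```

Execution trace: 'K' (try body) → 'X' (inner except StopIteration) → 'M' (try body, no exception) → 'N' (after the try/except). Output: KXMN

Answer: KXMN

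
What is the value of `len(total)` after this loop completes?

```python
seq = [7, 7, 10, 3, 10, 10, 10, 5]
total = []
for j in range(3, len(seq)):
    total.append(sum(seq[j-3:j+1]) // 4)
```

Number of 4-element averages
`total` takes the values: [] → [6] → [6, 7] → [6, 7, 8] → [6, 7, 8, 8] → [6, 7, 8, 8, 8]
So `len(total)` = 5

Answer: 5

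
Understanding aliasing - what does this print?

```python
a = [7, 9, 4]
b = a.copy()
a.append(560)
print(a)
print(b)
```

Key concept: list.copy() creates independent copy.
Step by step:
`a = [7, 9, 4]` → a = [7, 9, 4]
`b = a.copy()` → b = [7, 9, 4]
`a.append(560)` → a = [7, 9, 4, 560]
`print(a)` → prints [7, 9, 4, 560]
`print(b)` → prints [7, 9, 4]

Answer:
[7, 9, 4, 560]
[7, 9, 4]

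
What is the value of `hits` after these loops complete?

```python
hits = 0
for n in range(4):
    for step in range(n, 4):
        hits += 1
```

Upper triangle: 4 + 3 + ... + 1
`hits` takes the values: 0 → 1 → 2 → 3 → 4 → 5 → 6 → 7 → 8 → 9 → 10

Answer: 10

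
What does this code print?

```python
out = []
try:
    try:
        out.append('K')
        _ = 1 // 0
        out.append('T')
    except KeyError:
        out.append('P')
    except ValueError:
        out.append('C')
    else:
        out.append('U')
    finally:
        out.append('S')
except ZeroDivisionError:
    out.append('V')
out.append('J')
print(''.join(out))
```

Execution trace: 'K' (try body) → 'S' (finally) → 'V' (outer except ZeroDivisionError) → 'J' (after the try/except). Output: KSVJ

Answer: KSVJ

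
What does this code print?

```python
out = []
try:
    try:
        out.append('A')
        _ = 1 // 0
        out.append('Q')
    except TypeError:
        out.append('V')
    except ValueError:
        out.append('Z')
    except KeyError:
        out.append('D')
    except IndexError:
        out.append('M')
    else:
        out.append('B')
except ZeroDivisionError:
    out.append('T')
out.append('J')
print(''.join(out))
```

Execution trace: 'A' (try body) → 'T' (outer except ZeroDivisionError) → 'J' (after the try/except). Output: ATJ

Answer: ATJ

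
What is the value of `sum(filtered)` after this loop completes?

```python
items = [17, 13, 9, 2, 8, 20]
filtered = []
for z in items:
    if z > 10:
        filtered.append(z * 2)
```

Sum of doubled values > 10
`filtered` takes the values: [] → [34] → [34, 26] → [34, 26, 40]
So `sum(filtered)` = 100

Answer: 100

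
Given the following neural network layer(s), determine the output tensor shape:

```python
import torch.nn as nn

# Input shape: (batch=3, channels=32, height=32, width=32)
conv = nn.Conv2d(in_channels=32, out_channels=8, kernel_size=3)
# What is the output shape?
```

Input: (3, 32, 32, 32) -> Output: (3, 8, 30, 30)

Answer: (3, 8, 30, 30)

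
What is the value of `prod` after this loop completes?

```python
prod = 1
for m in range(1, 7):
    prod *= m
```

6! = 720
`prod` takes the values: 1 → 2 → 6 → 24 → 120 → 720

Answer: 720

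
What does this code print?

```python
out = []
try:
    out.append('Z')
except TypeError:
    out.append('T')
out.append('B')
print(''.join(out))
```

Execution trace: 'Z' (try body, no exception) → 'B' (after the try/except). Output: ZB

Answer: ZB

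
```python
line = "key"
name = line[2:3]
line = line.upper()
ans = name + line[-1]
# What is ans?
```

Trace:
`line = "key"` → line = 'key'
`name = line[2:3]` → name = 'y'
`line = line.upper()` → line = 'KEY'
`ans = name + line[-1]` → ans = 'yY'
So ans = 'yY'

Answer: 'yY'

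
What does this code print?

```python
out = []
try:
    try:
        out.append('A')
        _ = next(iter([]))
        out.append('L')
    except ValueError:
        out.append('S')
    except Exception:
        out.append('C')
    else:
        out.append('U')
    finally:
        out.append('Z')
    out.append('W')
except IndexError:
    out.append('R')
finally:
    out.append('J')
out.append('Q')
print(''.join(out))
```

Execution trace: 'A' (inner try body) → 'C' (inner except Exception) → 'Z' (inner finally) → 'W' (try body, no exception) → 'J' (finally) → 'Q' (after the try/except). Output: ACZWJQ

Answer: ACZWJQ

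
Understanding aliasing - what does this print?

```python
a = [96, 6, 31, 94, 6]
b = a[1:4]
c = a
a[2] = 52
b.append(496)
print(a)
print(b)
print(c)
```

Key concept: slice vs alias.
Step by step:
`a = [96, 6, 31, 94, 6]` → a = [96, 6, 31, 94, 6]
`b = a[1:4]` → b = [6, 31, 94]
`c = a` → c = [96, 6, 31, 94, 6] (same object as a)
`a[2] = 52` → a = [96, 6, 52, 94, 6] (same object as c); c = [96, 6, 52, 94, 6] (same object as a)
`b.append(496)` → b = [6, 31, 94, 496]
`print(a)` → prints [96, 6, 52, 94, 6]
`print(b)` → prints [6, 31, 94, 496]
`print(c)` → prints [96, 6, 52, 94, 6]

Answer:
[96, 6, 52, 94, 6]
[6, 31, 94, 496]
[96, 6, 52, 94, 6]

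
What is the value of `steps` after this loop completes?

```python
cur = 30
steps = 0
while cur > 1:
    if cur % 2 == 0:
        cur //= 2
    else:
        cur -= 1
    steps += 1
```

Steps to reduce 30 to 1
`steps` takes the values: 0 → 1 → 2 → 3 → 4 → 5 → 6 → 7

Answer: 7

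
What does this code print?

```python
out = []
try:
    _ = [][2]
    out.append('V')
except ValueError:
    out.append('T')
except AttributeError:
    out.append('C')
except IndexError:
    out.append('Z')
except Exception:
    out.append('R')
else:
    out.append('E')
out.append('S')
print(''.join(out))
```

Execution trace: 'Z' (except IndexError) → 'S' (after the try/except). Output: ZS

Answer: ZS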